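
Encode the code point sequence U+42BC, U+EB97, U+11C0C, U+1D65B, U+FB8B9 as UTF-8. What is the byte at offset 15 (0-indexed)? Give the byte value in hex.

0xBB

U+42BC → 3-byte form E4 8A BC at offsets 0–2.
U+EB97 → 3-byte form EE AE 97 at offsets 3–5.
U+11C0C → 4-byte form F0 91 B0 8C at offsets 6–9.
U+1D65B → 4-byte form F0 9D 99 9B at offsets 10–13.
U+FB8B9 → 4-byte form F3 BB A2 B9 at offsets 14–17.
Offset 15 falls in char 5's range; it's byte 2 of F3 BB A2 B9 = 0xBB.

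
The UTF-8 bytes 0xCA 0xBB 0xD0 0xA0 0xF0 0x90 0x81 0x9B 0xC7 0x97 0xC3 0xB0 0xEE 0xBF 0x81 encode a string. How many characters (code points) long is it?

Byte at offset 0: 0xCA = 11001010 → 2-byte char (#1). Advance 2.
Byte at offset 2: 0xD0 = 11010000 → 2-byte char (#2). Advance 2.
Byte at offset 4: 0xF0 = 11110000 → 4-byte char (#3). Advance 4.
Byte at offset 8: 0xC7 = 11000111 → 2-byte char (#4). Advance 2.
Byte at offset 10: 0xC3 = 11000011 → 2-byte char (#5). Advance 2.
Byte at offset 12: 0xEE = 11101110 → 3-byte char (#6). Advance 3.
Reached end at offset 15 after 6 code points.

6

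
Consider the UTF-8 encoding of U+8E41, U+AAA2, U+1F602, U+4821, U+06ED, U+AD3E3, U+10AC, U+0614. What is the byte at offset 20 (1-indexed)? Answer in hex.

1-indexed offset 20 is 0-indexed offset 19.
U+8E41 → 3-byte form E8 B9 81 at offsets 0–2.
U+AAA2 → 3-byte form EA AA A2 at offsets 3–5.
U+1F602 → 4-byte form F0 9F 98 82 at offsets 6–9.
U+4821 → 3-byte form E4 A0 A1 at offsets 10–12.
U+06ED → 2-byte form DB AD at offsets 13–14.
U+AD3E3 → 4-byte form F2 AD 8F A3 at offsets 15–18.
U+10AC → 3-byte form E1 82 AC at offsets 19–21.
Offset 19 falls in char 7's range; it's byte 1 of E1 82 AC = 0xE1.

0xE1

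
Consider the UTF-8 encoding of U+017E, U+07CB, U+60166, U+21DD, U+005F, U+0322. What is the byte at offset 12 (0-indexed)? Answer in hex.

0xCC

U+017E → 2-byte form C5 BE at offsets 0–1.
U+07CB → 2-byte form DF 8B at offsets 2–3.
U+60166 → 4-byte form F1 A0 85 A6 at offsets 4–7.
U+21DD → 3-byte form E2 87 9D at offsets 8–10.
U+005F → 1-byte form 5F at offsets 11–11.
U+0322 → 2-byte form CC A2 at offsets 12–13.
Offset 12 falls in char 6's range; it's byte 1 of CC A2 = 0xCC.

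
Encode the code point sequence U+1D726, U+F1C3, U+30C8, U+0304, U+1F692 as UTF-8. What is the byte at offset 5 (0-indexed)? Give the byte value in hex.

U+1D726 → 4-byte form F0 9D 9C A6 at offsets 0–3.
U+F1C3 → 3-byte form EF 87 83 at offsets 4–6.
Offset 5 falls in char 2's range; it's byte 2 of EF 87 83 = 0x87.

0x87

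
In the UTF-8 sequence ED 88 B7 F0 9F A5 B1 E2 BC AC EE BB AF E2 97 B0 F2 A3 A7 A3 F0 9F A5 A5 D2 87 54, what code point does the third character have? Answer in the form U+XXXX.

U+2F2C

Offset 0: leading byte 0xED = 11101101 → 3-byte char #1 = ED 88 B7.
Offset 3: leading byte 0xF0 = 11110000 → 4-byte char #2 = F0 9F A5 B1.
Offset 7: leading byte 0xE2 = 11100010 → 3-byte char #3 = E2 BC AC.
Leading byte 0xE2 = 11100010 matches 1110xxxx → 3-byte sequence.
Byte 1: 0xE2 = 11100010, payload 0010 (4 bits).
Byte 2: 0xBC = 10111100 (10xxxxxx ✓), payload 111100.
Byte 3: 0xAC = 10101100 (10xxxxxx ✓), payload 101100.
Concatenate: 0010111100101100 = 0x2F2C (16 bits → U+2F2C).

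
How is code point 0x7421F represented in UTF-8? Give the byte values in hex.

U+7421F = 0x7421F = 475679 decimal. In range U+10000–U+10FFFF → 4-byte form: 11110xxx 10xxxxxx 10xxxxxx 10xxxxxx.
Binary (21 bits): 001110100001000011111.
Split 3+6+6+6: 001 | 110100 | 001000 | 011111.
Byte 1: 11110001 = 0xF1.
Byte 2: 10110100 = 0xB4.
Byte 3: 10001000 = 0x88.
Byte 4: 10011111 = 0x9F.

F1 B4 88 9F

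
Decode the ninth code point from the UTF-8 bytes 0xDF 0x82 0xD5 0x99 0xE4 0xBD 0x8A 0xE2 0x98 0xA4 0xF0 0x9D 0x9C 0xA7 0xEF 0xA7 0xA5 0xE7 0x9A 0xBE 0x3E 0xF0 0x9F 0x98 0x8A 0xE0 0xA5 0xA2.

Offset 0: leading byte 0xDF = 11011111 → 2-byte char #1 = DF 82.
Offset 2: leading byte 0xD5 = 11010101 → 2-byte char #2 = D5 99.
Offset 4: leading byte 0xE4 = 11100100 → 3-byte char #3 = E4 BD 8A.
Offset 7: leading byte 0xE2 = 11100010 → 3-byte char #4 = E2 98 A4.
Offset 10: leading byte 0xF0 = 11110000 → 4-byte char #5 = F0 9D 9C A7.
Offset 14: leading byte 0xEF = 11101111 → 3-byte char #6 = EF A7 A5.
Offset 17: leading byte 0xE7 = 11100111 → 3-byte char #7 = E7 9A BE.
Offset 20: leading byte 0x3E = 00111110 → 1-byte char #8 = 3E.
Offset 21: leading byte 0xF0 = 11110000 → 4-byte char #9 = F0 9F 98 8A.
Leading byte 0xF0 = 11110000 matches 11110xxx → 4-byte sequence.
Byte 1: 0xF0 = 11110000, payload 000 (3 bits).
Byte 2: 0x9F = 10011111 (10xxxxxx ✓), payload 011111.
Byte 3: 0x98 = 10011000 (10xxxxxx ✓), payload 011000.
Byte 4: 0x8A = 10001010 (10xxxxxx ✓), payload 001010.
Concatenate: 000011111011000001010 = 0x1F60A (21 bits → U+1F60A).

U+1F60A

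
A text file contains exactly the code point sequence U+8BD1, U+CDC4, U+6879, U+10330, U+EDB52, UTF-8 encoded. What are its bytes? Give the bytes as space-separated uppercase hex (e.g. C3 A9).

E8 AF 91 EC B7 84 E6 A1 B9 F0 90 8C B0 F3 AD AD 92

U+8BD1: 3-byte form → E8 AF 91.
U+CDC4: 3-byte form → EC B7 84.
U+6879: 3-byte form → E6 A1 B9.
U+10330: 4-byte form → F0 90 8C B0.
U+EDB52: 4-byte form → F3 AD AD 92.
Concatenated (17 bytes): E8 AF 91 EC B7 84 E6 A1 B9 F0 90 8C B0 F3 AD AD 92.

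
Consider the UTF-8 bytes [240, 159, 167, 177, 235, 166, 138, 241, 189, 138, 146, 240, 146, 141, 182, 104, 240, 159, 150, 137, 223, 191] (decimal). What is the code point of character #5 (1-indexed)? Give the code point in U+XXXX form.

U+0068

Offset 0: leading byte 0xF0 = 11110000 → 4-byte char #1 = F0 9F A7 B1.
Offset 4: leading byte 0xEB = 11101011 → 3-byte char #2 = EB A6 8A.
Offset 7: leading byte 0xF1 = 11110001 → 4-byte char #3 = F1 BD 8A 92.
Offset 11: leading byte 0xF0 = 11110000 → 4-byte char #4 = F0 92 8D B6.
Offset 15: leading byte 0x68 = 01101000 → 1-byte char #5 = 68.
Leading byte 0x68 = 01101000 matches 0xxxxxxx → 1-byte sequence.
Byte 1: 0x68 = 01101000, payload 1101000 (7 bits).
Concatenate: 1101000 = 0x68 (7 bits → U+0068).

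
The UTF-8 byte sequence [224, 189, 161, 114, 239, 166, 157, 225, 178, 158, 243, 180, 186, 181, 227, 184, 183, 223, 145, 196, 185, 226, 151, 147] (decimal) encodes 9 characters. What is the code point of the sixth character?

Offset 0: leading byte 0xE0 = 11100000 → 3-byte char #1 = E0 BD A1.
Offset 3: leading byte 0x72 = 01110010 → 1-byte char #2 = 72.
Offset 4: leading byte 0xEF = 11101111 → 3-byte char #3 = EF A6 9D.
Offset 7: leading byte 0xE1 = 11100001 → 3-byte char #4 = E1 B2 9E.
Offset 10: leading byte 0xF3 = 11110011 → 4-byte char #5 = F3 B4 BA B5.
Offset 14: leading byte 0xE3 = 11100011 → 3-byte char #6 = E3 B8 B7.
Leading byte 0xE3 = 11100011 matches 1110xxxx → 3-byte sequence.
Byte 1: 0xE3 = 11100011, payload 0011 (4 bits).
Byte 2: 0xB8 = 10111000 (10xxxxxx ✓), payload 111000.
Byte 3: 0xB7 = 10110111 (10xxxxxx ✓), payload 110111.
Concatenate: 0011111000110111 = 0x3E37 (16 bits → U+3E37).

U+3E37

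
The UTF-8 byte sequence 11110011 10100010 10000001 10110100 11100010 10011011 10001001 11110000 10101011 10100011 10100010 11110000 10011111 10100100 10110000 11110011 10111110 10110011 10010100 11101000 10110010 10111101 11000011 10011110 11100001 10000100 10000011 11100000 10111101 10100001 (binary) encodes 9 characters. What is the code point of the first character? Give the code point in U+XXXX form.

Offset 0: leading byte 0xF3 = 11110011 → 4-byte char #1 = F3 A2 81 B4.
Leading byte 0xF3 = 11110011 matches 11110xxx → 4-byte sequence.
Byte 1: 0xF3 = 11110011, payload 011 (3 bits).
Byte 2: 0xA2 = 10100010 (10xxxxxx ✓), payload 100010.
Byte 3: 0x81 = 10000001 (10xxxxxx ✓), payload 000001.
Byte 4: 0xB4 = 10110100 (10xxxxxx ✓), payload 110100.
Concatenate: 011100010000001110100 = 0xE2074 (21 bits → U+E2074).

U+E2074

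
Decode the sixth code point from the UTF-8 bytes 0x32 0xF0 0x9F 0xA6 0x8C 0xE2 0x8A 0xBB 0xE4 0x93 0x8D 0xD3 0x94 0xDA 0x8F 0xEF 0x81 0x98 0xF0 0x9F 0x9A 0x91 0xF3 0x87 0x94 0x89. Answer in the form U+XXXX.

Offset 0: leading byte 0x32 = 00110010 → 1-byte char #1 = 32.
Offset 1: leading byte 0xF0 = 11110000 → 4-byte char #2 = F0 9F A6 8C.
Offset 5: leading byte 0xE2 = 11100010 → 3-byte char #3 = E2 8A BB.
Offset 8: leading byte 0xE4 = 11100100 → 3-byte char #4 = E4 93 8D.
Offset 11: leading byte 0xD3 = 11010011 → 2-byte char #5 = D3 94.
Offset 13: leading byte 0xDA = 11011010 → 2-byte char #6 = DA 8F.
Leading byte 0xDA = 11011010 matches 110xxxxx → 2-byte sequence.
Byte 1: 0xDA = 11011010, payload 11010 (5 bits).
Byte 2: 0x8F = 10001111 (10xxxxxx ✓), payload 001111.
Concatenate: 11010001111 = 0x68F (11 bits → U+068F).

U+068F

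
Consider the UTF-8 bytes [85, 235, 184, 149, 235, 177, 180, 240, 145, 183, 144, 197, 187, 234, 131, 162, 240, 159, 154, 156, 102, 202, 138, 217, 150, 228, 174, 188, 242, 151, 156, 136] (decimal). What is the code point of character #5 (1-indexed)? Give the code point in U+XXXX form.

Offset 0: leading byte 0x55 = 01010101 → 1-byte char #1 = 55.
Offset 1: leading byte 0xEB = 11101011 → 3-byte char #2 = EB B8 95.
Offset 4: leading byte 0xEB = 11101011 → 3-byte char #3 = EB B1 B4.
Offset 7: leading byte 0xF0 = 11110000 → 4-byte char #4 = F0 91 B7 90.
Offset 11: leading byte 0xC5 = 11000101 → 2-byte char #5 = C5 BB.
Leading byte 0xC5 = 11000101 matches 110xxxxx → 2-byte sequence.
Byte 1: 0xC5 = 11000101, payload 00101 (5 bits).
Byte 2: 0xBB = 10111011 (10xxxxxx ✓), payload 111011.
Concatenate: 00101111011 = 0x17B (11 bits → U+017B).

U+017B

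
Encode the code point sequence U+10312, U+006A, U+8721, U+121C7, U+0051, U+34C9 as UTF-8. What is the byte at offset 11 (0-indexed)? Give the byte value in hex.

U+10312 → 4-byte form F0 90 8C 92 at offsets 0–3.
U+006A → 1-byte form 6A at offsets 4–4.
U+8721 → 3-byte form E8 9C A1 at offsets 5–7.
U+121C7 → 4-byte form F0 92 87 87 at offsets 8–11.
Offset 11 falls in char 4's range; it's byte 4 of F0 92 87 87 = 0x87.

0x87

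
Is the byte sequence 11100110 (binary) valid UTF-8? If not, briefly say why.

Leading byte 0xE6 = 11100110 → 3-byte form, but only 1 byte is present.

invalid (sequence truncated)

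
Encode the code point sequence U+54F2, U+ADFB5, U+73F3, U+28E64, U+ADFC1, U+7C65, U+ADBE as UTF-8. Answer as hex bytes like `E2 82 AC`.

U+54F2: 3-byte form → E5 93 B2.
U+ADFB5: 4-byte form → F2 AD BE B5.
U+73F3: 3-byte form → E7 8F B3.
U+28E64: 4-byte form → F0 A8 B9 A4.
U+ADFC1: 4-byte form → F2 AD BF 81.
U+7C65: 3-byte form → E7 B1 A5.
U+ADBE: 3-byte form → EA B6 BE.
Concatenated (24 bytes): E5 93 B2 F2 AD BE B5 E7 8F B3 F0 A8 B9 A4 F2 AD BF 81 E7 B1 A5 EA B6 BE.

E5 93 B2 F2 AD BE B5 E7 8F B3 F0 A8 B9 A4 F2 AD BF 81 E7 B1 A5 EA B6 BE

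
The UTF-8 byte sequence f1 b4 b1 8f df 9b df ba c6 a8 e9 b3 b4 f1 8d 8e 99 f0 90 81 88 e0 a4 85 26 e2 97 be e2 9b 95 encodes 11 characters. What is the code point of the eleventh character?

Offset 0: leading byte 0xF1 = 11110001 → 4-byte char #1 = F1 B4 B1 8F.
Offset 4: leading byte 0xDF = 11011111 → 2-byte char #2 = DF 9B.
Offset 6: leading byte 0xDF = 11011111 → 2-byte char #3 = DF BA.
Offset 8: leading byte 0xC6 = 11000110 → 2-byte char #4 = C6 A8.
Offset 10: leading byte 0xE9 = 11101001 → 3-byte char #5 = E9 B3 B4.
Offset 13: leading byte 0xF1 = 11110001 → 4-byte char #6 = F1 8D 8E 99.
Offset 17: leading byte 0xF0 = 11110000 → 4-byte char #7 = F0 90 81 88.
Offset 21: leading byte 0xE0 = 11100000 → 3-byte char #8 = E0 A4 85.
Offset 24: leading byte 0x26 = 00100110 → 1-byte char #9 = 26.
Offset 25: leading byte 0xE2 = 11100010 → 3-byte char #10 = E2 97 BE.
Offset 28: leading byte 0xE2 = 11100010 → 3-byte char #11 = E2 9B 95.
Leading byte 0xE2 = 11100010 matches 1110xxxx → 3-byte sequence.
Byte 1: 0xE2 = 11100010, payload 0010 (4 bits).
Byte 2: 0x9B = 10011011 (10xxxxxx ✓), payload 011011.
Byte 3: 0x95 = 10010101 (10xxxxxx ✓), payload 010101.
Concatenate: 0010011011010101 = 0x26D5 (16 bits → U+26D5).

U+26D5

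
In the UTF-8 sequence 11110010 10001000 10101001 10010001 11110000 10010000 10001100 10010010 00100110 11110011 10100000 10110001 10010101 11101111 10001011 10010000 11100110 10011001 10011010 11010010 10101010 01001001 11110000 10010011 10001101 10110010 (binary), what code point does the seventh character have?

U+04AA

Offset 0: leading byte 0xF2 = 11110010 → 4-byte char #1 = F2 88 A9 91.
Offset 4: leading byte 0xF0 = 11110000 → 4-byte char #2 = F0 90 8C 92.
Offset 8: leading byte 0x26 = 00100110 → 1-byte char #3 = 26.
Offset 9: leading byte 0xF3 = 11110011 → 4-byte char #4 = F3 A0 B1 95.
Offset 13: leading byte 0xEF = 11101111 → 3-byte char #5 = EF 8B 90.
Offset 16: leading byte 0xE6 = 11100110 → 3-byte char #6 = E6 99 9A.
Offset 19: leading byte 0xD2 = 11010010 → 2-byte char #7 = D2 AA.
Leading byte 0xD2 = 11010010 matches 110xxxxx → 2-byte sequence.
Byte 1: 0xD2 = 11010010, payload 10010 (5 bits).
Byte 2: 0xAA = 10101010 (10xxxxxx ✓), payload 101010.
Concatenate: 10010101010 = 0x4AA (11 bits → U+04AA).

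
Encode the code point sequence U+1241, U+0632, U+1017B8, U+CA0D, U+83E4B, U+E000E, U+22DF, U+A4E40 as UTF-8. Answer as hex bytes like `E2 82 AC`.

U+1241: 3-byte form → E1 89 81.
U+0632: 2-byte form → D8 B2.
U+1017B8: 4-byte form → F4 81 9E B8.
U+CA0D: 3-byte form → EC A8 8D.
U+83E4B: 4-byte form → F2 83 B9 8B.
U+E000E: 4-byte form → F3 A0 80 8E.
U+22DF: 3-byte form → E2 8B 9F.
U+A4E40: 4-byte form → F2 A4 B9 80.
Concatenated (27 bytes): E1 89 81 D8 B2 F4 81 9E B8 EC A8 8D F2 83 B9 8B F3 A0 80 8E E2 8B 9F F2 A4 B9 80.

E1 89 81 D8 B2 F4 81 9E B8 EC A8 8D F2 83 B9 8B F3 A0 80 8E E2 8B 9F F2 A4 B9 80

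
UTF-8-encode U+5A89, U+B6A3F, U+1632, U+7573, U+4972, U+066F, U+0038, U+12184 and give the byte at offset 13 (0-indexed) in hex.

U+5A89 → 3-byte form E5 AA 89 at offsets 0–2.
U+B6A3F → 4-byte form F2 B6 A8 BF at offsets 3–6.
U+1632 → 3-byte form E1 98 B2 at offsets 7–9.
U+7573 → 3-byte form E7 95 B3 at offsets 10–12.
U+4972 → 3-byte form E4 A5 B2 at offsets 13–15.
Offset 13 falls in char 5's range; it's byte 1 of E4 A5 B2 = 0xE4.

0xE4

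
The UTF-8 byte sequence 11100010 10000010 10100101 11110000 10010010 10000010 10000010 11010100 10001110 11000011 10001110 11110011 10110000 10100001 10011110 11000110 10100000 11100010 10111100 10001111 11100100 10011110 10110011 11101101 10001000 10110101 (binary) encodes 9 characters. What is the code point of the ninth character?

Offset 0: leading byte 0xE2 = 11100010 → 3-byte char #1 = E2 82 A5.
Offset 3: leading byte 0xF0 = 11110000 → 4-byte char #2 = F0 92 82 82.
Offset 7: leading byte 0xD4 = 11010100 → 2-byte char #3 = D4 8E.
Offset 9: leading byte 0xC3 = 11000011 → 2-byte char #4 = C3 8E.
Offset 11: leading byte 0xF3 = 11110011 → 4-byte char #5 = F3 B0 A1 9E.
Offset 15: leading byte 0xC6 = 11000110 → 2-byte char #6 = C6 A0.
Offset 17: leading byte 0xE2 = 11100010 → 3-byte char #7 = E2 BC 8F.
Offset 20: leading byte 0xE4 = 11100100 → 3-byte char #8 = E4 9E B3.
Offset 23: leading byte 0xED = 11101101 → 3-byte char #9 = ED 88 B5.
Leading byte 0xED = 11101101 matches 1110xxxx → 3-byte sequence.
Byte 1: 0xED = 11101101, payload 1101 (4 bits).
Byte 2: 0x88 = 10001000 (10xxxxxx ✓), payload 001000.
Byte 3: 0xB5 = 10110101 (10xxxxxx ✓), payload 110101.
Concatenate: 1101001000110101 = 0xD235 (16 bits → U+D235).

U+D235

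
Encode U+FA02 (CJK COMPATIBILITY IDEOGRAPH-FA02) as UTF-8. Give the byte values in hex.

EF A8 82

U+FA02 = 0xFA02 = 64002 decimal. In range U+0800–U+FFFF → 3-byte form: 1110xxxx 10xxxxxx 10xxxxxx.
Binary (16 bits): 1111101000000010.
Split 4+6+6: 1111 | 101000 | 000010.
Byte 1: 11101111 = 0xEF.
Byte 2: 10101000 = 0xA8.
Byte 3: 10000010 = 0x82.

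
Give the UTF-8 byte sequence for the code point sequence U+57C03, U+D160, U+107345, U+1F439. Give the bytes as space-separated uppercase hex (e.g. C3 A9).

F1 97 B0 83 ED 85 A0 F4 87 8D 85 F0 9F 90 B9

U+57C03: 4-byte form → F1 97 B0 83.
U+D160: 3-byte form → ED 85 A0.
U+107345: 4-byte form → F4 87 8D 85.
U+1F439: 4-byte form → F0 9F 90 B9.
Concatenated (15 bytes): F1 97 B0 83 ED 85 A0 F4 87 8D 85 F0 9F 90 B9.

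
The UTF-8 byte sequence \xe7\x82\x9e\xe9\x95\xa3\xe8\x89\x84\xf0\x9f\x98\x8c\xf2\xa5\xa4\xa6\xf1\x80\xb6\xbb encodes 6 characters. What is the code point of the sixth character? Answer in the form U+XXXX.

U+40DBB

Offset 0: leading byte 0xE7 = 11100111 → 3-byte char #1 = E7 82 9E.
Offset 3: leading byte 0xE9 = 11101001 → 3-byte char #2 = E9 95 A3.
Offset 6: leading byte 0xE8 = 11101000 → 3-byte char #3 = E8 89 84.
Offset 9: leading byte 0xF0 = 11110000 → 4-byte char #4 = F0 9F 98 8C.
Offset 13: leading byte 0xF2 = 11110010 → 4-byte char #5 = F2 A5 A4 A6.
Offset 17: leading byte 0xF1 = 11110001 → 4-byte char #6 = F1 80 B6 BB.
Leading byte 0xF1 = 11110001 matches 11110xxx → 4-byte sequence.
Byte 1: 0xF1 = 11110001, payload 001 (3 bits).
Byte 2: 0x80 = 10000000 (10xxxxxx ✓), payload 000000.
Byte 3: 0xB6 = 10110110 (10xxxxxx ✓), payload 110110.
Byte 4: 0xBB = 10111011 (10xxxxxx ✓), payload 111011.
Concatenate: 001000000110110111011 = 0x40DBB (21 bits → U+40DBB).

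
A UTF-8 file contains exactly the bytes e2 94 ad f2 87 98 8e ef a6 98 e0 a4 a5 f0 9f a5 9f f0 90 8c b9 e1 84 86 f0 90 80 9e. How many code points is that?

Byte at offset 0: 0xE2 = 11100010 → 3-byte char (#1). Advance 3.
Byte at offset 3: 0xF2 = 11110010 → 4-byte char (#2). Advance 4.
Byte at offset 7: 0xEF = 11101111 → 3-byte char (#3). Advance 3.
Byte at offset 10: 0xE0 = 11100000 → 3-byte char (#4). Advance 3.
Byte at offset 13: 0xF0 = 11110000 → 4-byte char (#5). Advance 4.
Byte at offset 17: 0xF0 = 11110000 → 4-byte char (#6). Advance 4.
Byte at offset 21: 0xE1 = 11100001 → 3-byte char (#7). Advance 3.
Byte at offset 24: 0xF0 = 11110000 → 4-byte char (#8). Advance 4.
Reached end at offset 28 after 8 code points.

8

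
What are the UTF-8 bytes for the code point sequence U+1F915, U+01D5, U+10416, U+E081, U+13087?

U+1F915: 4-byte form → F0 9F A4 95.
U+01D5: 2-byte form → C7 95.
U+10416: 4-byte form → F0 90 90 96.
U+E081: 3-byte form → EE 82 81.
U+13087: 4-byte form → F0 93 82 87.
Concatenated (17 bytes): F0 9F A4 95 C7 95 F0 90 90 96 EE 82 81 F0 93 82 87.

F0 9F A4 95 C7 95 F0 90 90 96 EE 82 81 F0 93 82 87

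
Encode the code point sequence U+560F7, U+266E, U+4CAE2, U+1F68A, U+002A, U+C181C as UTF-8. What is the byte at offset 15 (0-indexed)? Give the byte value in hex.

0x2A

U+560F7 → 4-byte form F1 96 83 B7 at offsets 0–3.
U+266E → 3-byte form E2 99 AE at offsets 4–6.
U+4CAE2 → 4-byte form F1 8C AB A2 at offsets 7–10.
U+1F68A → 4-byte form F0 9F 9A 8A at offsets 11–14.
U+002A → 1-byte form 2A at offsets 15–15.
Offset 15 falls in char 5's range; it's byte 1 of 2A = 0x2A.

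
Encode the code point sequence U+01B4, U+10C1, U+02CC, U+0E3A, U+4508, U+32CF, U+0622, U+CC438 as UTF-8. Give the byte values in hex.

U+01B4: 2-byte form → C6 B4.
U+10C1: 3-byte form → E1 83 81.
U+02CC: 2-byte form → CB 8C.
U+0E3A: 3-byte form → E0 B8 BA.
U+4508: 3-byte form → E4 94 88.
U+32CF: 3-byte form → E3 8B 8F.
U+0622: 2-byte form → D8 A2.
U+CC438: 4-byte form → F3 8C 90 B8.
Concatenated (22 bytes): C6 B4 E1 83 81 CB 8C E0 B8 BA E4 94 88 E3 8B 8F D8 A2 F3 8C 90 B8.

C6 B4 E1 83 81 CB 8C E0 B8 BA E4 94 88 E3 8B 8F D8 A2 F3 8C 90 B8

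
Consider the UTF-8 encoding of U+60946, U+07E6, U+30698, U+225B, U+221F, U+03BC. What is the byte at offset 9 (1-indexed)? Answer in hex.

1-indexed offset 9 is 0-indexed offset 8.
U+60946 → 4-byte form F1 A0 A5 86 at offsets 0–3.
U+07E6 → 2-byte form DF A6 at offsets 4–5.
U+30698 → 4-byte form F0 B0 9A 98 at offsets 6–9.
Offset 8 falls in char 3's range; it's byte 3 of F0 B0 9A 98 = 0x9A.

0x9A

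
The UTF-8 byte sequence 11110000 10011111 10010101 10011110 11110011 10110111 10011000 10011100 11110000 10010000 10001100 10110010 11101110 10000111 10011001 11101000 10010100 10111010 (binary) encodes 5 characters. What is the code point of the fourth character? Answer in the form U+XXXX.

Offset 0: leading byte 0xF0 = 11110000 → 4-byte char #1 = F0 9F 95 9E.
Offset 4: leading byte 0xF3 = 11110011 → 4-byte char #2 = F3 B7 98 9C.
Offset 8: leading byte 0xF0 = 11110000 → 4-byte char #3 = F0 90 8C B2.
Offset 12: leading byte 0xEE = 11101110 → 3-byte char #4 = EE 87 99.
Leading byte 0xEE = 11101110 matches 1110xxxx → 3-byte sequence.
Byte 1: 0xEE = 11101110, payload 1110 (4 bits).
Byte 2: 0x87 = 10000111 (10xxxxxx ✓), payload 000111.
Byte 3: 0x99 = 10011001 (10xxxxxx ✓), payload 011001.
Concatenate: 1110000111011001 = 0xE1D9 (16 bits → U+E1D9).

U+E1D9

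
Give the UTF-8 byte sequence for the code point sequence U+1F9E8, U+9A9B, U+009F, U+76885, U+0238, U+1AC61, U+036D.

U+1F9E8: 4-byte form → F0 9F A7 A8.
U+9A9B: 3-byte form → E9 AA 9B.
U+009F: 2-byte form → C2 9F.
U+76885: 4-byte form → F1 B6 A2 85.
U+0238: 2-byte form → C8 B8.
U+1AC61: 4-byte form → F0 9A B1 A1.
U+036D: 2-byte form → CD AD.
Concatenated (21 bytes): F0 9F A7 A8 E9 AA 9B C2 9F F1 B6 A2 85 C8 B8 F0 9A B1 A1 CD AD.

F0 9F A7 A8 E9 AA 9B C2 9F F1 B6 A2 85 C8 B8 F0 9A B1 A1 CD AD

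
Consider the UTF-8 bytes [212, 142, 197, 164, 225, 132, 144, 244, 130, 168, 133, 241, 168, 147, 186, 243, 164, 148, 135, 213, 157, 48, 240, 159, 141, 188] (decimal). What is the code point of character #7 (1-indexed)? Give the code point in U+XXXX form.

Offset 0: leading byte 0xD4 = 11010100 → 2-byte char #1 = D4 8E.
Offset 2: leading byte 0xC5 = 11000101 → 2-byte char #2 = C5 A4.
Offset 4: leading byte 0xE1 = 11100001 → 3-byte char #3 = E1 84 90.
Offset 7: leading byte 0xF4 = 11110100 → 4-byte char #4 = F4 82 A8 85.
Offset 11: leading byte 0xF1 = 11110001 → 4-byte char #5 = F1 A8 93 BA.
Offset 15: leading byte 0xF3 = 11110011 → 4-byte char #6 = F3 A4 94 87.
Offset 19: leading byte 0xD5 = 11010101 → 2-byte char #7 = D5 9D.
Leading byte 0xD5 = 11010101 matches 110xxxxx → 2-byte sequence.
Byte 1: 0xD5 = 11010101, payload 10101 (5 bits).
Byte 2: 0x9D = 10011101 (10xxxxxx ✓), payload 011101.
Concatenate: 10101011101 = 0x55D (11 bits → U+055D).

U+055D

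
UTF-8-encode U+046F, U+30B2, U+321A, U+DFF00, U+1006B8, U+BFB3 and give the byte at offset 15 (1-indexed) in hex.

0x9A

1-indexed offset 15 is 0-indexed offset 14.
U+046F → 2-byte form D1 AF at offsets 0–1.
U+30B2 → 3-byte form E3 82 B2 at offsets 2–4.
U+321A → 3-byte form E3 88 9A at offsets 5–7.
U+DFF00 → 4-byte form F3 9F BC 80 at offsets 8–11.
U+1006B8 → 4-byte form F4 80 9A B8 at offsets 12–15.
Offset 14 falls in char 5's range; it's byte 3 of F4 80 9A B8 = 0x9A.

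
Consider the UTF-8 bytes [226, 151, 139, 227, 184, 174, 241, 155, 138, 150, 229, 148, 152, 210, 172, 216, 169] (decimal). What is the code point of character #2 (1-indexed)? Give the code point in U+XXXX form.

Offset 0: leading byte 0xE2 = 11100010 → 3-byte char #1 = E2 97 8B.
Offset 3: leading byte 0xE3 = 11100011 → 3-byte char #2 = E3 B8 AE.
Leading byte 0xE3 = 11100011 matches 1110xxxx → 3-byte sequence.
Byte 1: 0xE3 = 11100011, payload 0011 (4 bits).
Byte 2: 0xB8 = 10111000 (10xxxxxx ✓), payload 111000.
Byte 3: 0xAE = 10101110 (10xxxxxx ✓), payload 101110.
Concatenate: 0011111000101110 = 0x3E2E (16 bits → U+3E2E).

U+3E2E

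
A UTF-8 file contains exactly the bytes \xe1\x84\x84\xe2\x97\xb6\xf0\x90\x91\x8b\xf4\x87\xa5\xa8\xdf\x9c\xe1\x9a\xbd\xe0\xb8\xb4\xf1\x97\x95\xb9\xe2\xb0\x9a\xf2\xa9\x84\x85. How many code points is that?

10

Byte at offset 0: 0xE1 = 11100001 → 3-byte char (#1). Advance 3.
Byte at offset 3: 0xE2 = 11100010 → 3-byte char (#2). Advance 3.
Byte at offset 6: 0xF0 = 11110000 → 4-byte char (#3). Advance 4.
Byte at offset 10: 0xF4 = 11110100 → 4-byte char (#4). Advance 4.
Byte at offset 14: 0xDF = 11011111 → 2-byte char (#5). Advance 2.
Byte at offset 16: 0xE1 = 11100001 → 3-byte char (#6). Advance 3.
Byte at offset 19: 0xE0 = 11100000 → 3-byte char (#7). Advance 3.
Byte at offset 22: 0xF1 = 11110001 → 4-byte char (#8). Advance 4.
Byte at offset 26: 0xE2 = 11100010 → 3-byte char (#9). Advance 3.
Byte at offset 29: 0xF2 = 11110010 → 4-byte char (#10). Advance 4.
Reached end at offset 33 after 10 code points.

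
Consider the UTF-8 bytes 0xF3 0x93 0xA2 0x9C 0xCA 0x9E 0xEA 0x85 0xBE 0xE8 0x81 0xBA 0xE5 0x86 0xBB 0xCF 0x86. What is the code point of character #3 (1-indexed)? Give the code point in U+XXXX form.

U+A17E

Offset 0: leading byte 0xF3 = 11110011 → 4-byte char #1 = F3 93 A2 9C.
Offset 4: leading byte 0xCA = 11001010 → 2-byte char #2 = CA 9E.
Offset 6: leading byte 0xEA = 11101010 → 3-byte char #3 = EA 85 BE.
Leading byte 0xEA = 11101010 matches 1110xxxx → 3-byte sequence.
Byte 1: 0xEA = 11101010, payload 1010 (4 bits).
Byte 2: 0x85 = 10000101 (10xxxxxx ✓), payload 000101.
Byte 3: 0xBE = 10111110 (10xxxxxx ✓), payload 111110.
Concatenate: 1010000101111110 = 0xA17E (16 bits → U+A17E).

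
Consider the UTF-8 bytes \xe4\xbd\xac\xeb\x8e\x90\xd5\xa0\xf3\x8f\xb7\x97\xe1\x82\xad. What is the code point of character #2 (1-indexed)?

U+B390

Offset 0: leading byte 0xE4 = 11100100 → 3-byte char #1 = E4 BD AC.
Offset 3: leading byte 0xEB = 11101011 → 3-byte char #2 = EB 8E 90.
Leading byte 0xEB = 11101011 matches 1110xxxx → 3-byte sequence.
Byte 1: 0xEB = 11101011, payload 1011 (4 bits).
Byte 2: 0x8E = 10001110 (10xxxxxx ✓), payload 001110.
Byte 3: 0x90 = 10010000 (10xxxxxx ✓), payload 010000.
Concatenate: 1011001110010000 = 0xB390 (16 bits → U+B390).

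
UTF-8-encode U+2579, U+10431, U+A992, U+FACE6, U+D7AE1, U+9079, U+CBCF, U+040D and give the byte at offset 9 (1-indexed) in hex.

0xA6

1-indexed offset 9 is 0-indexed offset 8.
U+2579 → 3-byte form E2 95 B9 at offsets 0–2.
U+10431 → 4-byte form F0 90 90 B1 at offsets 3–6.
U+A992 → 3-byte form EA A6 92 at offsets 7–9.
Offset 8 falls in char 3's range; it's byte 2 of EA A6 92 = 0xA6.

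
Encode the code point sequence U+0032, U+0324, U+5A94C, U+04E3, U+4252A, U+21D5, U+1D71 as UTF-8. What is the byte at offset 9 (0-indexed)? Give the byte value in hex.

U+0032 → 1-byte form 32 at offsets 0–0.
U+0324 → 2-byte form CC A4 at offsets 1–2.
U+5A94C → 4-byte form F1 9A A5 8C at offsets 3–6.
U+04E3 → 2-byte form D3 A3 at offsets 7–8.
U+4252A → 4-byte form F1 82 94 AA at offsets 9–12.
Offset 9 falls in char 5's range; it's byte 1 of F1 82 94 AA = 0xF1.

0xF1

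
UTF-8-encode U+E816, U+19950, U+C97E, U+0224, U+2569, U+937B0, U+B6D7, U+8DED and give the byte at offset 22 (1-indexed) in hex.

1-indexed offset 22 is 0-indexed offset 21.
U+E816 → 3-byte form EE A0 96 at offsets 0–2.
U+19950 → 4-byte form F0 99 A5 90 at offsets 3–6.
U+C97E → 3-byte form EC A5 BE at offsets 7–9.
U+0224 → 2-byte form C8 A4 at offsets 10–11.
U+2569 → 3-byte form E2 95 A9 at offsets 12–14.
U+937B0 → 4-byte form F2 93 9E B0 at offsets 15–18.
U+B6D7 → 3-byte form EB 9B 97 at offsets 19–21.
Offset 21 falls in char 7's range; it's byte 3 of EB 9B 97 = 0x97.

0x97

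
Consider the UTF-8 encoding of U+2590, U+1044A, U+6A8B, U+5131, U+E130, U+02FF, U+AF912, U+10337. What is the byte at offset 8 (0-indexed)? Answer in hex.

0xAA

U+2590 → 3-byte form E2 96 90 at offsets 0–2.
U+1044A → 4-byte form F0 90 91 8A at offsets 3–6.
U+6A8B → 3-byte form E6 AA 8B at offsets 7–9.
Offset 8 falls in char 3's range; it's byte 2 of E6 AA 8B = 0xAA.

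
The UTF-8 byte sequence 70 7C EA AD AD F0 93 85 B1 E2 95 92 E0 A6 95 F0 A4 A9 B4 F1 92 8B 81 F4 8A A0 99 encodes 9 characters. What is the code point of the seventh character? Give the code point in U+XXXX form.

U+24A74

Offset 0: leading byte 0x70 = 01110000 → 1-byte char #1 = 70.
Offset 1: leading byte 0x7C = 01111100 → 1-byte char #2 = 7C.
Offset 2: leading byte 0xEA = 11101010 → 3-byte char #3 = EA AD AD.
Offset 5: leading byte 0xF0 = 11110000 → 4-byte char #4 = F0 93 85 B1.
Offset 9: leading byte 0xE2 = 11100010 → 3-byte char #5 = E2 95 92.
Offset 12: leading byte 0xE0 = 11100000 → 3-byte char #6 = E0 A6 95.
Offset 15: leading byte 0xF0 = 11110000 → 4-byte char #7 = F0 A4 A9 B4.
Leading byte 0xF0 = 11110000 matches 11110xxx → 4-byte sequence.
Byte 1: 0xF0 = 11110000, payload 000 (3 bits).
Byte 2: 0xA4 = 10100100 (10xxxxxx ✓), payload 100100.
Byte 3: 0xA9 = 10101001 (10xxxxxx ✓), payload 101001.
Byte 4: 0xB4 = 10110100 (10xxxxxx ✓), payload 110100.
Concatenate: 000100100101001110100 = 0x24A74 (21 bits → U+24A74).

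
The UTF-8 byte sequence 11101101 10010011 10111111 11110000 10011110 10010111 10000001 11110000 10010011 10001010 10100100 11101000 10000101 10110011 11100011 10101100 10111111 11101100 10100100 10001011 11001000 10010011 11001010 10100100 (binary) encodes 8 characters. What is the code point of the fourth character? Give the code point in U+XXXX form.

U+8173

Offset 0: leading byte 0xED = 11101101 → 3-byte char #1 = ED 93 BF.
Offset 3: leading byte 0xF0 = 11110000 → 4-byte char #2 = F0 9E 97 81.
Offset 7: leading byte 0xF0 = 11110000 → 4-byte char #3 = F0 93 8A A4.
Offset 11: leading byte 0xE8 = 11101000 → 3-byte char #4 = E8 85 B3.
Leading byte 0xE8 = 11101000 matches 1110xxxx → 3-byte sequence.
Byte 1: 0xE8 = 11101000, payload 1000 (4 bits).
Byte 2: 0x85 = 10000101 (10xxxxxx ✓), payload 000101.
Byte 3: 0xB3 = 10110011 (10xxxxxx ✓), payload 110011.
Concatenate: 1000000101110011 = 0x8173 (16 bits → U+8173).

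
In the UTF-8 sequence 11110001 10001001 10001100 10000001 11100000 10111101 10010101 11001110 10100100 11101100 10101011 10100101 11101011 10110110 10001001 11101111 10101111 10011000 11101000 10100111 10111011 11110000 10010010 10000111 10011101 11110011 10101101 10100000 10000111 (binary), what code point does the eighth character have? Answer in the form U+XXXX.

U+121DD

Offset 0: leading byte 0xF1 = 11110001 → 4-byte char #1 = F1 89 8C 81.
Offset 4: leading byte 0xE0 = 11100000 → 3-byte char #2 = E0 BD 95.
Offset 7: leading byte 0xCE = 11001110 → 2-byte char #3 = CE A4.
Offset 9: leading byte 0xEC = 11101100 → 3-byte char #4 = EC AB A5.
Offset 12: leading byte 0xEB = 11101011 → 3-byte char #5 = EB B6 89.
Offset 15: leading byte 0xEF = 11101111 → 3-byte char #6 = EF AF 98.
Offset 18: leading byte 0xE8 = 11101000 → 3-byte char #7 = E8 A7 BB.
Offset 21: leading byte 0xF0 = 11110000 → 4-byte char #8 = F0 92 87 9D.
Leading byte 0xF0 = 11110000 matches 11110xxx → 4-byte sequence.
Byte 1: 0xF0 = 11110000, payload 000 (3 bits).
Byte 2: 0x92 = 10010010 (10xxxxxx ✓), payload 010010.
Byte 3: 0x87 = 10000111 (10xxxxxx ✓), payload 000111.
Byte 4: 0x9D = 10011101 (10xxxxxx ✓), payload 011101.
Concatenate: 000010010000111011101 = 0x121DD (21 bits → U+121DD).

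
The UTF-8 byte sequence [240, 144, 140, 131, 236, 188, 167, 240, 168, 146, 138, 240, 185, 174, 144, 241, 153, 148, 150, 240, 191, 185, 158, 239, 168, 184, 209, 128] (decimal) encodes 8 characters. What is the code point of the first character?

Offset 0: leading byte 0xF0 = 11110000 → 4-byte char #1 = F0 90 8C 83.
Leading byte 0xF0 = 11110000 matches 11110xxx → 4-byte sequence.
Byte 1: 0xF0 = 11110000, payload 000 (3 bits).
Byte 2: 0x90 = 10010000 (10xxxxxx ✓), payload 010000.
Byte 3: 0x8C = 10001100 (10xxxxxx ✓), payload 001100.
Byte 4: 0x83 = 10000011 (10xxxxxx ✓), payload 000011.
Concatenate: 000010000001100000011 = 0x10303 (21 bits → U+10303).

U+10303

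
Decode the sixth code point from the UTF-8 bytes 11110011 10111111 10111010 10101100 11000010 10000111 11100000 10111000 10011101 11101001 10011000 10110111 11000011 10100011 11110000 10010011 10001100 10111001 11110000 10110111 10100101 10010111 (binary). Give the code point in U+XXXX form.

Offset 0: leading byte 0xF3 = 11110011 → 4-byte char #1 = F3 BF BA AC.
Offset 4: leading byte 0xC2 = 11000010 → 2-byte char #2 = C2 87.
Offset 6: leading byte 0xE0 = 11100000 → 3-byte char #3 = E0 B8 9D.
Offset 9: leading byte 0xE9 = 11101001 → 3-byte char #4 = E9 98 B7.
Offset 12: leading byte 0xC3 = 11000011 → 2-byte char #5 = C3 A3.
Offset 14: leading byte 0xF0 = 11110000 → 4-byte char #6 = F0 93 8C B9.
Leading byte 0xF0 = 11110000 matches 11110xxx → 4-byte sequence.
Byte 1: 0xF0 = 11110000, payload 000 (3 bits).
Byte 2: 0x93 = 10010011 (10xxxxxx ✓), payload 010011.
Byte 3: 0x8C = 10001100 (10xxxxxx ✓), payload 001100.
Byte 4: 0xB9 = 10111001 (10xxxxxx ✓), payload 111001.
Concatenate: 000010011001100111001 = 0x13339 (21 bits → U+13339).

U+13339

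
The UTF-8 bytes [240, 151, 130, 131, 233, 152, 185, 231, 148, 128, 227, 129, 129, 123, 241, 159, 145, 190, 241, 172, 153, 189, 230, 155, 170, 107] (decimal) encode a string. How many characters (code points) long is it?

9

Byte at offset 0: 0xF0 = 11110000 → 4-byte char (#1). Advance 4.
Byte at offset 4: 0xE9 = 11101001 → 3-byte char (#2). Advance 3.
Byte at offset 7: 0xE7 = 11100111 → 3-byte char (#3). Advance 3.
Byte at offset 10: 0xE3 = 11100011 → 3-byte char (#4). Advance 3.
Byte at offset 13: 0x7B = 01111011 → 1-byte char (#5). Advance 1.
Byte at offset 14: 0xF1 = 11110001 → 4-byte char (#6). Advance 4.
Byte at offset 18: 0xF1 = 11110001 → 4-byte char (#7). Advance 4.
Byte at offset 22: 0xE6 = 11100110 → 3-byte char (#8). Advance 3.
Byte at offset 25: 0x6B = 01101011 → 1-byte char (#9). Advance 1.
Reached end at offset 26 after 9 code points.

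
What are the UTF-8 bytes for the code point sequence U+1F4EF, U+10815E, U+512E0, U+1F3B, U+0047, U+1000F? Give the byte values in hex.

F0 9F 93 AF F4 88 85 9E F1 91 8B A0 E1 BC BB 47 F0 90 80 8F

U+1F4EF: 4-byte form → F0 9F 93 AF.
U+10815E: 4-byte form → F4 88 85 9E.
U+512E0: 4-byte form → F1 91 8B A0.
U+1F3B: 3-byte form → E1 BC BB.
U+0047: 1-byte form → 47.
U+1000F: 4-byte form → F0 90 80 8F.
Concatenated (20 bytes): F0 9F 93 AF F4 88 85 9E F1 91 8B A0 E1 BC BB 47 F0 90 80 8F.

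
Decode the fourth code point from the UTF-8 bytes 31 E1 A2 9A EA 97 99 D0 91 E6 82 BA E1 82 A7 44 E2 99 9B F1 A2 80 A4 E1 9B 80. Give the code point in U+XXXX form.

U+0411

Offset 0: leading byte 0x31 = 00110001 → 1-byte char #1 = 31.
Offset 1: leading byte 0xE1 = 11100001 → 3-byte char #2 = E1 A2 9A.
Offset 4: leading byte 0xEA = 11101010 → 3-byte char #3 = EA 97 99.
Offset 7: leading byte 0xD0 = 11010000 → 2-byte char #4 = D0 91.
Leading byte 0xD0 = 11010000 matches 110xxxxx → 2-byte sequence.
Byte 1: 0xD0 = 11010000, payload 10000 (5 bits).
Byte 2: 0x91 = 10010001 (10xxxxxx ✓), payload 010001.
Concatenate: 10000010001 = 0x411 (11 bits → U+0411).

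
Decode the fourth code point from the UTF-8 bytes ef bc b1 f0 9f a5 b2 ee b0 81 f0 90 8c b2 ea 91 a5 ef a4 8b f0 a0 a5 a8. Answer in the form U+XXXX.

Offset 0: leading byte 0xEF = 11101111 → 3-byte char #1 = EF BC B1.
Offset 3: leading byte 0xF0 = 11110000 → 4-byte char #2 = F0 9F A5 B2.
Offset 7: leading byte 0xEE = 11101110 → 3-byte char #3 = EE B0 81.
Offset 10: leading byte 0xF0 = 11110000 → 4-byte char #4 = F0 90 8C B2.
Leading byte 0xF0 = 11110000 matches 11110xxx → 4-byte sequence.
Byte 1: 0xF0 = 11110000, payload 000 (3 bits).
Byte 2: 0x90 = 10010000 (10xxxxxx ✓), payload 010000.
Byte 3: 0x8C = 10001100 (10xxxxxx ✓), payload 001100.
Byte 4: 0xB2 = 10110010 (10xxxxxx ✓), payload 110010.
Concatenate: 000010000001100110010 = 0x10332 (21 bits → U+10332).

U+10332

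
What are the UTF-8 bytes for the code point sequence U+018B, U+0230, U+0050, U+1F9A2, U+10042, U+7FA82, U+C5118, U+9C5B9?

C6 8B C8 B0 50 F0 9F A6 A2 F0 90 81 82 F1 BF AA 82 F3 85 84 98 F2 9C 96 B9

U+018B: 2-byte form → C6 8B.
U+0230: 2-byte form → C8 B0.
U+0050: 1-byte form → 50.
U+1F9A2: 4-byte form → F0 9F A6 A2.
U+10042: 4-byte form → F0 90 81 82.
U+7FA82: 4-byte form → F1 BF AA 82.
U+C5118: 4-byte form → F3 85 84 98.
U+9C5B9: 4-byte form → F2 9C 96 B9.
Concatenated (25 bytes): C6 8B C8 B0 50 F0 9F A6 A2 F0 90 81 82 F1 BF AA 82 F3 85 84 98 F2 9C 96 B9.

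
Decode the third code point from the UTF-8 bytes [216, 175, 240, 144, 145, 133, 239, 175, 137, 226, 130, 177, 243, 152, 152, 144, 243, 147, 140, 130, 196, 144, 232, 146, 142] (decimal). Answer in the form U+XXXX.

Offset 0: leading byte 0xD8 = 11011000 → 2-byte char #1 = D8 AF.
Offset 2: leading byte 0xF0 = 11110000 → 4-byte char #2 = F0 90 91 85.
Offset 6: leading byte 0xEF = 11101111 → 3-byte char #3 = EF AF 89.
Leading byte 0xEF = 11101111 matches 1110xxxx → 3-byte sequence.
Byte 1: 0xEF = 11101111, payload 1111 (4 bits).
Byte 2: 0xAF = 10101111 (10xxxxxx ✓), payload 101111.
Byte 3: 0x89 = 10001001 (10xxxxxx ✓), payload 001001.
Concatenate: 1111101111001001 = 0xFBC9 (16 bits → U+FBC9).

U+FBC9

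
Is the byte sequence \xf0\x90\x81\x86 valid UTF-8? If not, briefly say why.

valid

Leading byte 0xF0 = 11110000 → 4-byte form.
Continuation bytes 0x90=10010000, 0x81=10000001, 0x86=10000110 all match 10xxxxxx.
Decoded value 0x10046 is ≥ 0x10000 (shortest form) and not a surrogate.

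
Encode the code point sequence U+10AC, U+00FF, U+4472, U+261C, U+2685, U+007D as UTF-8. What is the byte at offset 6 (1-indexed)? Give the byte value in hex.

0xE4

1-indexed offset 6 is 0-indexed offset 5.
U+10AC → 3-byte form E1 82 AC at offsets 0–2.
U+00FF → 2-byte form C3 BF at offsets 3–4.
U+4472 → 3-byte form E4 91 B2 at offsets 5–7.
Offset 5 falls in char 3's range; it's byte 1 of E4 91 B2 = 0xE4.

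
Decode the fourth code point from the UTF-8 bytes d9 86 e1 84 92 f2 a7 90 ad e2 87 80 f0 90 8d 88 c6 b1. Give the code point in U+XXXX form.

U+21C0

Offset 0: leading byte 0xD9 = 11011001 → 2-byte char #1 = D9 86.
Offset 2: leading byte 0xE1 = 11100001 → 3-byte char #2 = E1 84 92.
Offset 5: leading byte 0xF2 = 11110010 → 4-byte char #3 = F2 A7 90 AD.
Offset 9: leading byte 0xE2 = 11100010 → 3-byte char #4 = E2 87 80.
Leading byte 0xE2 = 11100010 matches 1110xxxx → 3-byte sequence.
Byte 1: 0xE2 = 11100010, payload 0010 (4 bits).
Byte 2: 0x87 = 10000111 (10xxxxxx ✓), payload 000111.
Byte 3: 0x80 = 10000000 (10xxxxxx ✓), payload 000000.
Concatenate: 0010000111000000 = 0x21C0 (16 bits → U+21C0).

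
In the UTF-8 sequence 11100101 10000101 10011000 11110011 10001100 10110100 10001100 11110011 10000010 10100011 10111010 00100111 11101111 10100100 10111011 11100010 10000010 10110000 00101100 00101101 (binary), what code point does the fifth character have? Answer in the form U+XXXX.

U+F93B

Offset 0: leading byte 0xE5 = 11100101 → 3-byte char #1 = E5 85 98.
Offset 3: leading byte 0xF3 = 11110011 → 4-byte char #2 = F3 8C B4 8C.
Offset 7: leading byte 0xF3 = 11110011 → 4-byte char #3 = F3 82 A3 BA.
Offset 11: leading byte 0x27 = 00100111 → 1-byte char #4 = 27.
Offset 12: leading byte 0xEF = 11101111 → 3-byte char #5 = EF A4 BB.
Leading byte 0xEF = 11101111 matches 1110xxxx → 3-byte sequence.
Byte 1: 0xEF = 11101111, payload 1111 (4 bits).
Byte 2: 0xA4 = 10100100 (10xxxxxx ✓), payload 100100.
Byte 3: 0xBB = 10111011 (10xxxxxx ✓), payload 111011.
Concatenate: 1111100100111011 = 0xF93B (16 bits → U+F93B).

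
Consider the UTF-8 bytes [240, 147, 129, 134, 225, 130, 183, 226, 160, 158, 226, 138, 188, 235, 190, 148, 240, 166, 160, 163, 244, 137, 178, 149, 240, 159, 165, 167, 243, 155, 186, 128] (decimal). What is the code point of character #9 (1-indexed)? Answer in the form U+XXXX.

Offset 0: leading byte 0xF0 = 11110000 → 4-byte char #1 = F0 93 81 86.
Offset 4: leading byte 0xE1 = 11100001 → 3-byte char #2 = E1 82 B7.
Offset 7: leading byte 0xE2 = 11100010 → 3-byte char #3 = E2 A0 9E.
Offset 10: leading byte 0xE2 = 11100010 → 3-byte char #4 = E2 8A BC.
Offset 13: leading byte 0xEB = 11101011 → 3-byte char #5 = EB BE 94.
Offset 16: leading byte 0xF0 = 11110000 → 4-byte char #6 = F0 A6 A0 A3.
Offset 20: leading byte 0xF4 = 11110100 → 4-byte char #7 = F4 89 B2 95.
Offset 24: leading byte 0xF0 = 11110000 → 4-byte char #8 = F0 9F A5 A7.
Offset 28: leading byte 0xF3 = 11110011 → 4-byte char #9 = F3 9B BA 80.
Leading byte 0xF3 = 11110011 matches 11110xxx → 4-byte sequence.
Byte 1: 0xF3 = 11110011, payload 011 (3 bits).
Byte 2: 0x9B = 10011011 (10xxxxxx ✓), payload 011011.
Byte 3: 0xBA = 10111010 (10xxxxxx ✓), payload 111010.
Byte 4: 0x80 = 10000000 (10xxxxxx ✓), payload 000000.
Concatenate: 011011011111010000000 = 0xDBE80 (21 bits → U+DBE80).

U+DBE80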